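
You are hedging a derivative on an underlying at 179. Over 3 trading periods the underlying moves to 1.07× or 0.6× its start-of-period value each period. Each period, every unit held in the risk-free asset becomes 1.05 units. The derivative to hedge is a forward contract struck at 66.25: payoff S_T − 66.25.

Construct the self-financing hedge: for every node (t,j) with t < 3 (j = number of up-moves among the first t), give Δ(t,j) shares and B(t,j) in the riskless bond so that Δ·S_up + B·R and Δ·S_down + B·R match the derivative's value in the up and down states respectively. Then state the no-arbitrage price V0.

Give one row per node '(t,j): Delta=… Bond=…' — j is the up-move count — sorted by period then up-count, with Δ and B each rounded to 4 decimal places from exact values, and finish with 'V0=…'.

Since d<R<u, set p* = (R−d)/(u−d) = 0.9574; price each node as the discounted p*-expectation of its children.
Terminal values V(3,·): V(3,0)=-27.5860, V(3,1)=2.7008, V(3,2)=56.7123, V(3,3)=153.0327
  t=2,j=0: stock 64.4400 → up 68.9508 (V=2.7008), down 38.6640 (V=-27.5860). Price 1.3448; hedge Δ=1.0000, bond B=-63.0952.
  t=2,j=1: stock 114.9180 → up 122.9623 (V=56.7123), down 68.9508 (V=2.7008). Price 51.8228; hedge Δ=1.0000, bond B=-63.0952.
  t=2,j=2: stock 204.9371 → up 219.2827 (V=153.0327), down 122.9623 (V=56.7123). Price 141.8419; hedge Δ=1.0000, bond B=-63.0952.
  t=1,j=0: stock 107.4000 → up 114.9180 (V=51.8228), down 64.4400 (V=1.3448). Price 47.3093; hedge Δ=1.0000, bond B=-60.0907.
  t=1,j=1: stock 191.5300 → up 204.9371 (V=141.8419), down 114.9180 (V=51.8228). Price 131.4393; hedge Δ=1.0000, bond B=-60.0907.
  t=0,j=0: stock 179.0000 → up 191.5300 (V=131.4393), down 107.4000 (V=47.3093). Price 121.7708; hedge Δ=1.0000, bond B=-57.2292.
Check: Δ(0,0)·S0 + B(0,0) = 121.7708 = V0.

(0,0): Delta=1.0000 Bond=-57.2292
(1,0): Delta=1.0000 Bond=-60.0907
(1,1): Delta=1.0000 Bond=-60.0907
(2,0): Delta=1.0000 Bond=-63.0952
(2,1): Delta=1.0000 Bond=-63.0952
(2,2): Delta=1.0000 Bond=-63.0952
V0=121.7708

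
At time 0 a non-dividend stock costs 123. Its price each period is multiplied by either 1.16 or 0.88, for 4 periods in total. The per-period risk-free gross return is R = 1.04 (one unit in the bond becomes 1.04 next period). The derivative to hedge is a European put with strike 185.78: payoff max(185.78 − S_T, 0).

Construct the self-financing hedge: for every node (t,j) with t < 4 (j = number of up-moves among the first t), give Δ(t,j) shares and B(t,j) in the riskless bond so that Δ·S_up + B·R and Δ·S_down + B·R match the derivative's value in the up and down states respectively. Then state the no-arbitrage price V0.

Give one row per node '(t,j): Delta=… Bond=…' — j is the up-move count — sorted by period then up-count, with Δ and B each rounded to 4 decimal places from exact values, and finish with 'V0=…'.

(0,0): Delta=-0.8221 Bond=140.2941
(1,0): Delta=-1.0000 Bond=165.1577
(1,1): Delta=-0.7209 Bond=131.4669
(2,0): Delta=-1.0000 Bond=171.7641
(2,1): Delta=-1.0000 Bond=171.7641
(2,2): Delta=-0.5622 Bond=110.4467
(3,0): Delta=-1.0000 Bond=178.6346
(3,1): Delta=-1.0000 Bond=178.6346
(3,2): Delta=-1.0000 Bond=178.6346
(3,3): Delta=-0.3130 Bond=67.0371
V0=39.1712

No-arbitrage ⇒ martingale measure with p* = (R−d)/(u−d) = 0.5714.
Terminal payoffs: V(4,0)=112.0175, V(4,1)=88.5476, V(4,2)=57.6100, V(4,3)=16.8286, V(4,4)=0.0000
  t=3,j=0: stock 83.8211 → up 97.2324 (V=88.5476), down 73.7625 (V=112.0175). Price 94.8136; hedge Δ=-1.0000, bond B=178.6346.
  t=3,j=1: stock 110.4914 → up 128.1700 (V=57.6100), down 97.2324 (V=88.5476). Price 68.1432; hedge Δ=-1.0000, bond B=178.6346.
  t=3,j=2: stock 145.6477 → up 168.9514 (V=16.8286), down 128.1700 (V=57.6100). Price 32.9869; hedge Δ=-1.0000, bond B=178.6346.
  t=3,j=3: stock 191.9902 → up 222.7086 (V=0.0000), down 168.9514 (V=16.8286). Price 6.9349; hedge Δ=-0.3130, bond B=67.0371.
  t=2,j=0: stock 95.2512 → up 110.4914 (V=68.1432), down 83.8211 (V=94.8136). Price 76.5129; hedge Δ=-1.0000, bond B=171.7641.
  t=2,j=1: stock 125.5584 → up 145.6477 (V=32.9869), down 110.4914 (V=68.1432). Price 46.2057; hedge Δ=-1.0000, bond B=171.7641.
  t=2,j=2: stock 165.5088 → up 191.9902 (V=6.9349), down 145.6477 (V=32.9869). Price 17.4039; hedge Δ=-0.5622, bond B=110.4467.
  t=1,j=0: stock 108.2400 → up 125.5584 (V=46.2057), down 95.2512 (V=76.5129). Price 56.9177; hedge Δ=-1.0000, bond B=165.1577.
  t=1,j=1: stock 142.6800 → up 165.5088 (V=17.4039), down 125.5584 (V=46.2057). Price 28.6034; hedge Δ=-0.7209, bond B=131.4669.
  t=0,j=0: stock 123.0000 → up 142.6800 (V=28.6034), down 108.2400 (V=56.9177). Price 39.1712; hedge Δ=-0.8221, bond B=140.2941.
Check: Δ(0,0)·S0 + B(0,0) = 39.1712 = V0.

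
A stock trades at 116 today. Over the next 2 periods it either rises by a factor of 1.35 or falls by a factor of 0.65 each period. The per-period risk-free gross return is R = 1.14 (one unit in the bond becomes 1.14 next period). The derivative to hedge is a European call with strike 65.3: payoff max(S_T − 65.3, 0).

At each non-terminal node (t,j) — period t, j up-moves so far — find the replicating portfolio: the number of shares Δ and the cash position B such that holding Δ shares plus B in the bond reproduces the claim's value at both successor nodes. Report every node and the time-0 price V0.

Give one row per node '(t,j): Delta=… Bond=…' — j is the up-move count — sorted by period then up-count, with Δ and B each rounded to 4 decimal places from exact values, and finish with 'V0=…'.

The replicating-portfolio and risk-neutral prices coincide; use p* = (1.14−0.65)/(1.35−0.65) = 0.7000 for the latter.
Terminal values V(2,·): V(2,0)=0.0000, V(2,1)=36.4900, V(2,2)=146.1100
  t=1,j=0: stock 75.4000 → up 101.7900 (V=36.4900), down 49.0100 (V=0.0000). Price 22.4061; hedge Δ=0.6914, bond B=-29.7224.
  t=1,j=1: stock 156.6000 → up 211.4100 (V=146.1100), down 101.7900 (V=36.4900). Price 99.3193; hedge Δ=1.0000, bond B=-57.2807.
  t=0,j=0: stock 116.0000 → up 156.6000 (V=99.3193), down 75.4000 (V=22.4061). Price 66.8819; hedge Δ=0.9472, bond B=-42.9941.
Self-financing check: at every node Δ·S+B equals the discounted successor values.

(0,0): Delta=0.9472 Bond=-42.9941
(1,0): Delta=0.6914 Bond=-29.7224
(1,1): Delta=1.0000 Bond=-57.2807
V0=66.8819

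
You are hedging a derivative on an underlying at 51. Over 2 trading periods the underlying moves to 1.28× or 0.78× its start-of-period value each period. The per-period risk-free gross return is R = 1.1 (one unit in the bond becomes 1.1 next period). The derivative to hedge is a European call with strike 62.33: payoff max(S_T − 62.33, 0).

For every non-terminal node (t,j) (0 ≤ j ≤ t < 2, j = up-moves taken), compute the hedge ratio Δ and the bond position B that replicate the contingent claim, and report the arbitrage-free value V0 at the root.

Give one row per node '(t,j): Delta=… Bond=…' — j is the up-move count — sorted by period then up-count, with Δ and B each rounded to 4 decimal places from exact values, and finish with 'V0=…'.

Since d<R<u, set p* = (R−d)/(u−d) = 0.6400; price each node as the discounted p*-expectation of its children.
Terminal values V(2,·): V(2,0)=0.0000, V(2,1)=0.0000, V(2,2)=21.2284
  t=1,j=0: stock 39.7800 → up 50.9184 (V=0.0000), down 31.0284 (V=0.0000). Price 0.0000; hedge Δ=0.0000, bond B=0.0000.
  t=1,j=1: stock 65.2800 → up 83.5584 (V=21.2284), down 50.9184 (V=0.0000). Price 12.3511; hedge Δ=0.6504, bond B=-30.1057.
  t=0,j=0: stock 51.0000 → up 65.2800 (V=12.3511), down 39.7800 (V=0.0000). Price 7.1861; hedge Δ=0.4844, bond B=-17.5161.
Root portfolio cost Δ·51+B reproduces V0=7.1861.

(0,0): Delta=0.4844 Bond=-17.5161
(1,0): Delta=0.0000 Bond=0.0000
(1,1): Delta=0.6504 Bond=-30.1057
V0=7.1861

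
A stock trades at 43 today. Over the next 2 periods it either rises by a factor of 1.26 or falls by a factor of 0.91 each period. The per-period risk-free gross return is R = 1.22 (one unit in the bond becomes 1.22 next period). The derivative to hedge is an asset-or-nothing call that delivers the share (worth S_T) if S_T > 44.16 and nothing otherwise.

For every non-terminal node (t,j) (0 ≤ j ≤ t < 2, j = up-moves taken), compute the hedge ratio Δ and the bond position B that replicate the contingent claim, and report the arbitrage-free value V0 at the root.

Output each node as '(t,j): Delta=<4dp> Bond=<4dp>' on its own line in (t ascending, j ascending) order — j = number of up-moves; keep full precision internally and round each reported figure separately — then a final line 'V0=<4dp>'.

(0,0): Delta=1.2216 Bond=-9.8430
(1,0): Delta=3.6000 Bond=-105.0737
(1,1): Delta=1.0000 Bond=0.0000
V0=42.6875

Risk-neutral probability p* = (R−d)/(u−d) = (1.22−0.91)/(1.26−0.91) = 0.8857.
Terminal payoffs: V(2,0)=0.0000, V(2,1)=49.3038, V(2,2)=68.2668
(1,0): S=39.1300. Δ = (V_up−V_dn)/(S_up−S_dn) = (49.3038−0.0000)/(49.3038−35.6083) = 3.6000. V = [p*·49.3038 + (1−p*)·0.0000]/1.22 = 35.7943. B = V − Δ·S = -105.0737.
(1,1): S=54.1800. Δ = (V_up−V_dn)/(S_up−S_dn) = (68.2668−49.3038)/(68.2668−49.3038) = 1.0000. V = [p*·68.2668 + (1−p*)·49.3038]/1.22 = 54.1800. B = V − Δ·S = 0.0000.
(0,0): S=43.0000. Δ = (V_up−V_dn)/(S_up−S_dn) = (54.1800−35.7943)/(54.1800−39.1300) = 1.2216. V = [p*·54.1800 + (1−p*)·35.7943]/1.22 = 42.6875. B = V − Δ·S = -9.8430.
Self-financing check: at every node Δ·S+B equals the discounted successor values.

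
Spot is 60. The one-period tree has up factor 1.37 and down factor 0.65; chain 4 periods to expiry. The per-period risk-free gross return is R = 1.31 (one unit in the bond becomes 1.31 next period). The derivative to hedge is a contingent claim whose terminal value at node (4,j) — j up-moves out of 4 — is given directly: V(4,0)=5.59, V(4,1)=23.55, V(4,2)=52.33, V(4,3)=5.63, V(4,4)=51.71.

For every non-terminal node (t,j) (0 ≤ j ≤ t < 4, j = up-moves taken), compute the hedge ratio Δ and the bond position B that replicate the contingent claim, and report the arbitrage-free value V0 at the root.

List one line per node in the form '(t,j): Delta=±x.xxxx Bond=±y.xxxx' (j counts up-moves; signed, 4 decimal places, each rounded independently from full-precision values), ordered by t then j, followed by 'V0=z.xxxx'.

No-arbitrage ⇒ martingale measure with p* = (R−d)/(u−d) = 0.9167.
Terminal values V(4,·): V(4,0)=5.5900, V(4,1)=23.5500, V(4,2)=52.3300, V(4,3)=5.6300, V(4,4)=51.7100
(3,0): S=16.4775. Δ = (V_up−V_dn)/(S_up−S_dn) = (23.5500−5.5900)/(22.5742−10.7104) = 1.5138. V = [p*·23.5500 + (1−p*)·5.5900]/1.31 = 16.8346. B = V − Δ·S = -8.1098.
(3,1): S=34.7295. Δ = (V_up−V_dn)/(S_up−S_dn) = (52.3300−23.5500)/(47.5794−22.5742) = 1.1510. V = [p*·52.3300 + (1−p*)·23.5500]/1.31 = 38.1158. B = V − Δ·S = -1.8564.
(3,2): S=73.1991. Δ = (V_up−V_dn)/(S_up−S_dn) = (5.6300−52.3300)/(100.2828−47.5794) = -0.8861. V = [p*·5.6300 + (1−p*)·52.3300]/1.31 = 7.2684. B = V − Δ·S = 72.1296.
(3,3): S=154.2812. Δ = (V_up−V_dn)/(S_up−S_dn) = (51.7100−5.6300)/(211.3652−100.2828) = 0.4148. V = [p*·51.7100 + (1−p*)·5.6300]/1.31 = 36.5420. B = V − Δ·S = -27.4580.
(2,0): S=25.3500. Δ = (V_up−V_dn)/(S_up−S_dn) = (38.1158−16.8346)/(34.7295−16.4775) = 1.1660. V = [p*·38.1158 + (1−p*)·16.8346]/1.31 = 27.7422. B = V − Δ·S = -1.8149.
(2,1): S=53.4300. Δ = (V_up−V_dn)/(S_up−S_dn) = (7.2684−38.1158)/(73.1991−34.7295) = -0.8019. V = [p*·7.2684 + (1−p*)·38.1158]/1.31 = 7.5107. B = V − Δ·S = 50.3542.
(2,2): S=112.6140. Δ = (V_up−V_dn)/(S_up−S_dn) = (36.5420−7.2684)/(154.2812−73.1991) = 0.3610. V = [p*·36.5420 + (1−p*)·7.2684]/1.31 = 26.0325. B = V − Δ·S = -14.6252.
(1,0): S=39.0000. Δ = (V_up−V_dn)/(S_up−S_dn) = (7.5107−27.7422)/(53.4300−25.3500) = -0.7205. V = [p*·7.5107 + (1−p*)·27.7422]/1.31 = 7.0204. B = V − Δ·S = 35.1197.
(1,1): S=82.2000. Δ = (V_up−V_dn)/(S_up−S_dn) = (26.0325−7.5107)/(112.6140−53.4300) = 0.3130. V = [p*·26.0325 + (1−p*)·7.5107]/1.31 = 18.6939. B = V − Δ·S = -7.0307.
(0,0): S=60.0000. Δ = (V_up−V_dn)/(S_up−S_dn) = (18.6939−7.0204)/(82.2000−39.0000) = 0.2702. V = [p*·18.6939 + (1−p*)·7.0204]/1.31 = 13.5275. B = V − Δ·S = -2.6857.
Check: Δ(0,0)·S0 + B(0,0) = 13.5275 = V0.

(0,0): Delta=0.2702 Bond=-2.6857
(1,0): Delta=-0.7205 Bond=35.1197
(1,1): Delta=0.3130 Bond=-7.0307
(2,0): Delta=1.1660 Bond=-1.8149
(2,1): Delta=-0.8019 Bond=50.3542
(2,2): Delta=0.3610 Bond=-14.6252
(3,0): Delta=1.5138 Bond=-8.1098
(3,1): Delta=1.1510 Bond=-1.8564
(3,2): Delta=-0.8861 Bond=72.1296
(3,3): Delta=0.4148 Bond=-27.4580
V0=13.5275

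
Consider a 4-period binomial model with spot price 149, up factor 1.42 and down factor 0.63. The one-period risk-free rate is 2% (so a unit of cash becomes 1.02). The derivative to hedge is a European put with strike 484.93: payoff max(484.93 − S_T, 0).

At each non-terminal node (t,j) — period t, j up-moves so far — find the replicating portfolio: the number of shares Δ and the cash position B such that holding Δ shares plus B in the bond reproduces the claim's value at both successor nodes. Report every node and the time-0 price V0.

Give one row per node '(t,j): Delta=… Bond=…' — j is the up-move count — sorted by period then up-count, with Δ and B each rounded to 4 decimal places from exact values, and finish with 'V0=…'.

Risk-neutral probability p* = (R−d)/(u−d) = (1.02−0.63)/(1.42−0.63) = 0.4937.
Terminal payoffs: V(4,0)=461.4581, V(4,1)=432.0251, V(4,2)=365.6839, V(4,3)=216.1532, V(4,4)=0.0000
  t=3,j=0: stock 37.2570 → up 52.9049 (V=432.0251), down 23.4719 (V=461.4581). Price 438.1646; hedge Δ=-1.0000, bond B=475.4216.
  t=3,j=1: stock 83.9761 → up 119.2461 (V=365.6839), down 52.9049 (V=432.0251). Price 391.4455; hedge Δ=-1.0000, bond B=475.4216.
  t=3,j=2: stock 189.2795 → up 268.7768 (V=216.1532), down 119.2461 (V=365.6839). Price 286.1421; hedge Δ=-1.0000, bond B=475.4216.
  t=3,j=3: stock 426.6299 → up 605.8145 (V=0.0000), down 268.7768 (V=216.1532). Price 107.2987; hedge Δ=-0.6413, bond B=380.9103.
  t=2,j=0: stock 59.1381 → up 83.9761 (V=391.4455), down 37.2570 (V=438.1646). Price 406.9615; hedge Δ=-1.0000, bond B=466.0996.
  t=2,j=1: stock 133.2954 → up 189.2795 (V=286.1421), down 83.9761 (V=391.4455). Price 332.8042; hedge Δ=-1.0000, bond B=466.0996.
  t=2,j=2: stock 300.4436 → up 426.6299 (V=107.2987), down 189.2795 (V=286.1421). Price 193.9728; hedge Δ=-0.7535, bond B=420.3569.
  t=1,j=0: stock 93.8700 → up 133.2954 (V=332.8042), down 59.1381 (V=406.9615). Price 363.0904; hedge Δ=-1.0000, bond B=456.9604.
  t=1,j=1: stock 211.5800 → up 300.4436 (V=193.9728), down 133.2954 (V=332.8042). Price 259.0855; hedge Δ=-0.8306, bond B=434.8213.
  t=0,j=0: stock 149.0000 → up 211.5800 (V=259.0855), down 93.8700 (V=363.0904). Price 305.6335; hedge Δ=-0.8836, bond B=437.2853.
Self-financing check: at every node Δ·S+B equals the discounted successor values.

(0,0): Delta=-0.8836 Bond=437.2853
(1,0): Delta=-1.0000 Bond=456.9604
(1,1): Delta=-0.8306 Bond=434.8213
(2,0): Delta=-1.0000 Bond=466.0996
(2,1): Delta=-1.0000 Bond=466.0996
(2,2): Delta=-0.7535 Bond=420.3569
(3,0): Delta=-1.0000 Bond=475.4216
(3,1): Delta=-1.0000 Bond=475.4216
(3,2): Delta=-1.0000 Bond=475.4216
(3,3): Delta=-0.6413 Bond=380.9103
V0=305.6335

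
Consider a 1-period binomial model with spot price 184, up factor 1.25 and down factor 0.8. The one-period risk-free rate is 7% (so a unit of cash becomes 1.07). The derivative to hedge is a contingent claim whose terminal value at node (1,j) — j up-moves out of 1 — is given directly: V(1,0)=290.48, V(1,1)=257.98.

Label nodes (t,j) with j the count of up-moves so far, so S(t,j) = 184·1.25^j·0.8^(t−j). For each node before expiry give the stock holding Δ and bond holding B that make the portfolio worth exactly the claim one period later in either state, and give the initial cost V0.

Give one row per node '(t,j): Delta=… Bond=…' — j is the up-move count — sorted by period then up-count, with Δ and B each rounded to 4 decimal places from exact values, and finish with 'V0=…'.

Under the risk-neutral measure, an up-move has probability p* = (R−d)/(u−d) = 0.6000 and values discount at R = 1.07.
Terminal payoffs: V(1,0)=290.4800, V(1,1)=257.9800
(0,0): S=184.0000. Δ = (V_up−V_dn)/(S_up−S_dn) = (257.9800−290.4800)/(230.0000−147.2000) = -0.3925. V = [p*·257.9800 + (1−p*)·290.4800]/1.07 = 253.2523. B = V − Δ·S = 325.4746.
Root portfolio cost Δ·184+B reproduces V0=253.2523.

(0,0): Delta=-0.3925 Bond=325.4746
V0=253.2523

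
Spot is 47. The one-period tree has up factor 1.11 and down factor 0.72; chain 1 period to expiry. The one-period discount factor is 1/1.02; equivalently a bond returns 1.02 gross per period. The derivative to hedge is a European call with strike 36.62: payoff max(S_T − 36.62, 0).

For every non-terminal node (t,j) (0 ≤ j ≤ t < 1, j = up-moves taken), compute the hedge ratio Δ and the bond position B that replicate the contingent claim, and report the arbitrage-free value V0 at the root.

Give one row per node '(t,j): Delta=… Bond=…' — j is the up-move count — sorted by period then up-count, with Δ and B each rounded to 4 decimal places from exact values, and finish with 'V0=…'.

(0,0): Delta=0.8483 Bond=-28.1448
V0=11.7270

Risk-neutral probability p* = (R−d)/(u−d) = (1.02−0.72)/(1.11−0.72) = 0.7692.
Payoff layer (t=1): V(1,0)=0.0000, V(1,1)=15.5500
Node (0,0) S=47.0000: V=(p*·15.5500+(1−p*)·0.0000)/1.02=11.7270; Δ=(15.5500−0.0000)/(52.1700−33.8400)=0.8483; B=V−Δ·S=-28.1448
Root portfolio cost Δ·47+B reproduces V0=11.7270.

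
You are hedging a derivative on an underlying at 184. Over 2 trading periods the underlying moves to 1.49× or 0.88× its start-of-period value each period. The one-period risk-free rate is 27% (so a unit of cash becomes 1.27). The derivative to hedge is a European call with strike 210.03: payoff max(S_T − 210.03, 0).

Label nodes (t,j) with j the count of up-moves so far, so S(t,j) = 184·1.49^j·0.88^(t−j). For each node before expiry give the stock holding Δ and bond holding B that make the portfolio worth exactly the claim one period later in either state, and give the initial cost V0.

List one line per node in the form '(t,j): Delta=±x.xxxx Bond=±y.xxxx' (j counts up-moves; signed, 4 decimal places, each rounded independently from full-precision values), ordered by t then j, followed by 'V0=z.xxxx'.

Under the risk-neutral measure, an up-move has probability p* = (R−d)/(u−d) = 0.6393 and values discount at R = 1.27.
Terminal values V(2,·): V(2,0)=0.0000, V(2,1)=31.2308, V(2,2)=198.4684
  t=1,j=0: stock 161.9200 → up 241.2608 (V=31.2308), down 142.4896 (V=0.0000). Price 15.7222; hedge Δ=0.3162, bond B=-35.4758.
  t=1,j=1: stock 274.1600 → up 408.4984 (V=198.4684), down 241.2608 (V=31.2308). Price 108.7820; hedge Δ=1.0000, bond B=-165.3780.
  t=0,j=0: stock 184.0000 → up 274.1600 (V=108.7820), down 161.9200 (V=15.7222). Price 59.2279; hedge Δ=0.8291, bond B=-93.3291.
Self-financing check: at every node Δ·S+B equals the discounted successor values.

(0,0): Delta=0.8291 Bond=-93.3291
(1,0): Delta=0.3162 Bond=-35.4758
(1,1): Delta=1.0000 Bond=-165.3780
V0=59.2279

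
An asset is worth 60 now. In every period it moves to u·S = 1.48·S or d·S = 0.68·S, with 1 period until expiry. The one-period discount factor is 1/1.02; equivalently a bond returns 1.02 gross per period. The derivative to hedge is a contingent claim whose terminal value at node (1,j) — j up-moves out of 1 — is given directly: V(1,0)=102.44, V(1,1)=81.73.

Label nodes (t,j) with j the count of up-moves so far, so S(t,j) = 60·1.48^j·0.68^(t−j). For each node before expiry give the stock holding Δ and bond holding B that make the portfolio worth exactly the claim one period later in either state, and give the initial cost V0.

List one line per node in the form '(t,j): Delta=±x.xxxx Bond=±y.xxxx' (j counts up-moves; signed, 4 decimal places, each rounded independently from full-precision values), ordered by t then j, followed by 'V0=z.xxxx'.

(0,0): Delta=-0.4315 Bond=117.6897
V0=91.8022

Since d<R<u, set p* = (R−d)/(u−d) = 0.4250; price each node as the discounted p*-expectation of its children.
Payoff layer (t=1): V(1,0)=102.4400, V(1,1)=81.7300
(0,0): S=60.0000. Δ = (V_up−V_dn)/(S_up−S_dn) = (81.7300−102.4400)/(88.8000−40.8000) = -0.4315. V = [p*·81.7300 + (1−p*)·102.4400]/1.02 = 91.8022. B = V − Δ·S = 117.6897.
The time-0 hedge costs 91.8022, which is the no-arbitrage price.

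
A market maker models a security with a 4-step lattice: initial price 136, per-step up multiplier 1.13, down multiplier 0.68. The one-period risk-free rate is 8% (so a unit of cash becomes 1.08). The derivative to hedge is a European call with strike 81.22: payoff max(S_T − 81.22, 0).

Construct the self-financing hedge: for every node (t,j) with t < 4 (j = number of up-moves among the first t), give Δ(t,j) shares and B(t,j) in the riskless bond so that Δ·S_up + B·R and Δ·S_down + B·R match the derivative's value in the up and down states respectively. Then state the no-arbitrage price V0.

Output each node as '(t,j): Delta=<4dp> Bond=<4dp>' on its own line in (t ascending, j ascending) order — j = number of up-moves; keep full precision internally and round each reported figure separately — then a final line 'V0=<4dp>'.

Since d<R<u, set p* = (R−d)/(u−d) = 0.8889; price each node as the discounted p*-expectation of its children.
Terminal payoffs: V(4,0)=0.0000, V(4,1)=0.0000, V(4,2)=0.0000, V(4,3)=52.2191, V(4,4)=140.5244
Node (3,0) S=42.7628: V=(p*·0.0000+(1−p*)·0.0000)/1.08=0.0000; Δ=(0.0000−0.0000)/(48.3219−29.0787)=0.0000; B=V−Δ·S=0.0000
Node (3,1) S=71.0616: V=(p*·0.0000+(1−p*)·0.0000)/1.08=0.0000; Δ=(0.0000−0.0000)/(80.2996−48.3219)=0.0000; B=V−Δ·S=0.0000
Node (3,2) S=118.0877: V=(p*·52.2191+(1−p*)·0.0000)/1.08=42.9787; Δ=(52.2191−0.0000)/(133.4391−80.2996)=0.9827; B=V−Δ·S=-73.0638
Node (3,3) S=196.2340: V=(p*·140.5244+(1−p*)·52.2191)/1.08=121.0303; Δ=(140.5244−52.2191)/(221.7444−133.4391)=1.0000; B=V−Δ·S=-75.2037
Node (2,0) S=62.8864: V=(p*·0.0000+(1−p*)·0.0000)/1.08=0.0000; Δ=(0.0000−0.0000)/(71.0616−42.7628)=0.0000; B=V−Δ·S=0.0000
Node (2,1) S=104.5024: V=(p*·42.9787+(1−p*)·0.0000)/1.08=35.3734; Δ=(42.9787−0.0000)/(118.0877−71.0616)=0.9139; B=V−Δ·S=-60.1348
Node (2,2) S=173.6584: V=(p*·121.0303+(1−p*)·42.9787)/1.08=104.0351; Δ=(121.0303−42.9787)/(196.2340−118.0877)=0.9988; B=V−Δ·S=-69.4129
Node (1,0) S=92.4800: V=(p*·35.3734+(1−p*)·0.0000)/1.08=29.1139; Δ=(35.3734−0.0000)/(104.5024−62.8864)=0.8500; B=V−Δ·S=-49.4937
Node (1,1) S=153.6800: V=(p*·104.0351+(1−p*)·35.3734)/1.08=89.2648; Δ=(104.0351−35.3734)/(173.6584−104.5024)=0.9929; B=V−Δ·S=-63.3167
Node (0,0) S=136.0000: V=(p*·89.2648+(1−p*)·29.1139)/1.08=76.4642; Δ=(89.2648−29.1139)/(153.6800−92.4800)=0.9829; B=V−Δ·S=-57.2044
Root portfolio cost Δ·136+B reproduces V0=76.4642.

(0,0): Delta=0.9829 Bond=-57.2044
(1,0): Delta=0.8500 Bond=-49.4937
(1,1): Delta=0.9929 Bond=-63.3167
(2,0): Delta=0.0000 Bond=0.0000
(2,1): Delta=0.9139 Bond=-60.1348
(2,2): Delta=0.9988 Bond=-69.4129
(3,0): Delta=0.0000 Bond=0.0000
(3,1): Delta=0.0000 Bond=0.0000
(3,2): Delta=0.9827 Bond=-73.0638
(3,3): Delta=1.0000 Bond=-75.2037
V0=76.4642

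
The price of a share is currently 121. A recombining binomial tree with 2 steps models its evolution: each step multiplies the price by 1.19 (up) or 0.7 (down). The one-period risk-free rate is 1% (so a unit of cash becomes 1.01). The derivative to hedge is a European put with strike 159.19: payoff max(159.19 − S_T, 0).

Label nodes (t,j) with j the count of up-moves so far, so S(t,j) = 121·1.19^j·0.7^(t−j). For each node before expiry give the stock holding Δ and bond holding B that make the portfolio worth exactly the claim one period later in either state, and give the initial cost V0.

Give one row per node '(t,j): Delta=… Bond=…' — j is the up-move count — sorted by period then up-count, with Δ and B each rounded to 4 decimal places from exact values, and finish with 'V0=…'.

Risk-neutral probability p* = (R−d)/(u−d) = (1.01−0.7)/(1.19−0.7) = 0.6327.
Terminal payoffs: V(2,0)=99.9000, V(2,1)=58.3970, V(2,2)=0.0000
Node (1,0) S=84.7000: V=(p*·58.3970+(1−p*)·99.9000)/1.01=72.9139; Δ=(58.3970−99.9000)/(100.7930−59.2900)=-1.0000; B=V−Δ·S=157.6139
Node (1,1) S=143.9900: V=(p*·0.0000+(1−p*)·58.3970)/1.01=21.2396; Δ=(0.0000−58.3970)/(171.3481−100.7930)=-0.8277; B=V−Δ·S=140.4171
Node (0,0) S=121.0000: V=(p*·21.2396+(1−p*)·72.9139)/1.01=39.8237; Δ=(21.2396−72.9139)/(143.9900−84.7000)=-0.8716; B=V−Δ·S=145.2815
Self-financing check: at every node Δ·S+B equals the discounted successor values.

(0,0): Delta=-0.8716 Bond=145.2815
(1,0): Delta=-1.0000 Bond=157.6139
(1,1): Delta=-0.8277 Bond=140.4171
V0=39.8237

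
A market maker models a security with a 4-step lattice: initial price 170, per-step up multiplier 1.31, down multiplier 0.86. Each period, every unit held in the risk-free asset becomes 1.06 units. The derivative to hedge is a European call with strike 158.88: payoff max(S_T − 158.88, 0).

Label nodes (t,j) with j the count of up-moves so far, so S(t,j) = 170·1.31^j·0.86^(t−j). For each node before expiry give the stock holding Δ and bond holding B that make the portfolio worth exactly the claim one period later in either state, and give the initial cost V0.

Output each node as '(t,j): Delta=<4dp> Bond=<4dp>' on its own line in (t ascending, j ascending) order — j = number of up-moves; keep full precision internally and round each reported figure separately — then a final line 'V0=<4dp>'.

No-arbitrage ⇒ martingale measure with p* = (R−d)/(u−d) = 0.4444.
Terminal payoffs: V(4,0)=0.0000, V(4,1)=0.0000, V(4,2)=56.8887, V(4,3)=169.7909, V(4,4)=341.7699
  t=3,j=0: stock 108.1295 → up 141.6497 (V=0.0000), down 92.9914 (V=0.0000). Price 0.0000; hedge Δ=0.0000, bond B=0.0000.
  t=3,j=1: stock 164.7089 → up 215.7687 (V=56.8887), down 141.6497 (V=0.0000). Price 23.8527; hedge Δ=0.7675, bond B=-102.5666.
  t=3,j=2: stock 250.8938 → up 328.6709 (V=169.7909), down 215.7687 (V=56.8887). Price 101.0070; hedge Δ=1.0000, bond B=-149.8868.
  t=3,j=3: stock 382.1755 → up 500.6499 (V=341.7699), down 328.6709 (V=169.7909). Price 232.2887; hedge Δ=1.0000, bond B=-149.8868.
  t=2,j=0: stock 125.7320 → up 164.7089 (V=23.8527), down 108.1295 (V=0.0000). Price 10.0011; hedge Δ=0.4216, bond B=-43.0049.
  t=2,j=1: stock 191.5220 → up 250.8938 (V=101.0070), down 164.7089 (V=23.8527). Price 54.8524; hedge Δ=0.8952, bond B=-116.6017.
  t=2,j=2: stock 291.7370 → up 382.1755 (V=232.2887), down 250.8938 (V=101.0070). Price 150.3344; hedge Δ=1.0000, bond B=-141.4026.
  t=1,j=0: stock 146.2000 → up 191.5220 (V=54.8524), down 125.7320 (V=10.0011). Price 28.2406; hedge Δ=0.6817, bond B=-71.4288.
  t=1,j=1: stock 222.7000 → up 291.7370 (V=150.3344), down 191.5220 (V=54.8524). Price 91.7819; hedge Δ=0.9528, bond B=-120.4003.
  t=0,j=0: stock 170.0000 → up 222.7000 (V=91.7819), down 146.2000 (V=28.2406). Price 53.2841; hedge Δ=0.8306, bond B=-87.9188.
Self-financing check: at every node Δ·S+B equals the discounted successor values.

(0,0): Delta=0.8306 Bond=-87.9188
(1,0): Delta=0.6817 Bond=-71.4288
(1,1): Delta=0.9528 Bond=-120.4003
(2,0): Delta=0.4216 Bond=-43.0049
(2,1): Delta=0.8952 Bond=-116.6017
(2,2): Delta=1.0000 Bond=-141.4026
(3,0): Delta=0.0000 Bond=0.0000
(3,1): Delta=0.7675 Bond=-102.5666
(3,2): Delta=1.0000 Bond=-149.8868
(3,3): Delta=1.0000 Bond=-149.8868
V0=53.2841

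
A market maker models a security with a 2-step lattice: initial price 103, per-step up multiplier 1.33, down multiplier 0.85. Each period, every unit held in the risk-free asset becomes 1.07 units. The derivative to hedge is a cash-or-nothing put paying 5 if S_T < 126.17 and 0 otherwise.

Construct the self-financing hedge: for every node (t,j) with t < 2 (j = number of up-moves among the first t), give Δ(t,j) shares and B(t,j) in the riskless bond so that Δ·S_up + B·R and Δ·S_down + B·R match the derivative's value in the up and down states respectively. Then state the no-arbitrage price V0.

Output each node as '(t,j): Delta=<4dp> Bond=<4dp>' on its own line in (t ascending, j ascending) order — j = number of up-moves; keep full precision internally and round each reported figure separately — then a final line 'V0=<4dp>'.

The replicating-portfolio and risk-neutral prices coincide; use p* = (1.07−0.85)/(1.33−0.85) = 0.4583 for the latter.
Payoff layer (t=2): V(2,0)=5.0000, V(2,1)=5.0000, V(2,2)=0.0000
  t=1,j=0: stock 87.5500 → up 116.4415 (V=5.0000), down 74.4175 (V=5.0000). Price 4.6729; hedge Δ=0.0000, bond B=4.6729.
  t=1,j=1: stock 136.9900 → up 182.1967 (V=0.0000), down 116.4415 (V=5.0000). Price 2.5312; hedge Δ=-0.0760, bond B=12.9478.
  t=0,j=0: stock 103.0000 → up 136.9900 (V=2.5312), down 87.5500 (V=4.6729). Price 3.4498; hedge Δ=-0.0433, bond B=7.9117.
Each (Δ,B) replicates both successor values, so the strategy is self-financing and V0 is arbitrage-free.

(0,0): Delta=-0.0433 Bond=7.9117
(1,0): Delta=0.0000 Bond=4.6729
(1,1): Delta=-0.0760 Bond=12.9478
V0=3.4498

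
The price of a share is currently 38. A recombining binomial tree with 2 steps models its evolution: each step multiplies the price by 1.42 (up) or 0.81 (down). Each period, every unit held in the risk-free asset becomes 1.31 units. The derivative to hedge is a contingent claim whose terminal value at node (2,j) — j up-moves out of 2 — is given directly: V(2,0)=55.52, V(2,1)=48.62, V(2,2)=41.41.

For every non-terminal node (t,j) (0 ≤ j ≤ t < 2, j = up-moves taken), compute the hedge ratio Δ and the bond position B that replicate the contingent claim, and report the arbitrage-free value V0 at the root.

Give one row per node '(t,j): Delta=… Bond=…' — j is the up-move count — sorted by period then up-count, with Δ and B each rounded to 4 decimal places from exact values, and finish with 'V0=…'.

(0,0): Delta=-0.2356 Bond=34.5924
(1,0): Delta=-0.3675 Bond=49.3758
(1,1): Delta=-0.2190 Bond=44.4229
V0=25.6397

Since d<R<u, set p* = (R−d)/(u−d) = 0.8197; price each node as the discounted p*-expectation of its children.
Terminal values V(2,·): V(2,0)=55.5200, V(2,1)=48.6200, V(2,2)=41.4100
Node (1,0) S=30.7800: V=(p*·48.6200+(1−p*)·55.5200)/1.31=38.0643; Δ=(48.6200−55.5200)/(43.7076−24.9318)=-0.3675; B=V−Δ·S=49.3758
Node (1,1) S=53.9600: V=(p*·41.4100+(1−p*)·48.6200)/1.31=32.6032; Δ=(41.4100−48.6200)/(76.6232−43.7076)=-0.2190; B=V−Δ·S=44.4229
Node (0,0) S=38.0000: V=(p*·32.6032+(1−p*)·38.0643)/1.31=25.6397; Δ=(32.6032−38.0643)/(53.9600−30.7800)=-0.2356; B=V−Δ·S=34.5924
The time-0 hedge costs 25.6397, which is the no-arbitrage price.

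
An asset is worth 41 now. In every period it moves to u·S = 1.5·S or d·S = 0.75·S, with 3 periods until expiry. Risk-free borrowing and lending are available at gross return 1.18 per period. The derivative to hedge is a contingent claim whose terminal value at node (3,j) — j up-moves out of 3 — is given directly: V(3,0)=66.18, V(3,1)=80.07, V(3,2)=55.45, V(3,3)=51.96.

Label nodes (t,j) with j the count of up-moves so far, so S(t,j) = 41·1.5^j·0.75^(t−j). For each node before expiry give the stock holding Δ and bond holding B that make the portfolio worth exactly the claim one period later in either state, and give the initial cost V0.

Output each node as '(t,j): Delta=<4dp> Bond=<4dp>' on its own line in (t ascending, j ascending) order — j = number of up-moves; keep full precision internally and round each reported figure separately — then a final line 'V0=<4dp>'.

(0,0): Delta=-0.2491 Bond=48.7588
(1,0): Delta=-0.3009 Bond=59.1300
(1,1): Delta=-0.2298 Bond=56.3488
(2,0): Delta=0.8030 Bond=44.3136
(2,1): Delta=-0.7117 Bond=88.7203
(2,2): Delta=-0.0504 Bond=49.9492
V0=38.5474

Under the risk-neutral measure, an up-move has probability p* = (R−d)/(u−d) = 0.5733 and values discount at R = 1.18.
Payoff layer (t=3): V(3,0)=66.1800, V(3,1)=80.0700, V(3,2)=55.4500, V(3,3)=51.9600
(2,0): S=23.0625. Δ = (V_up−V_dn)/(S_up−S_dn) = (80.0700−66.1800)/(34.5938−17.2969) = 0.8030. V = [p*·80.0700 + (1−p*)·66.1800]/1.18 = 62.8336. B = V − Δ·S = 44.3136.
(2,1): S=46.1250. Δ = (V_up−V_dn)/(S_up−S_dn) = (55.4500−80.0700)/(69.1875−34.5938) = -0.7117. V = [p*·55.4500 + (1−p*)·80.0700]/1.18 = 55.8937. B = V − Δ·S = 88.7203.
(2,2): S=92.2500. Δ = (V_up−V_dn)/(S_up−S_dn) = (51.9600−55.4500)/(138.3750−69.1875) = -0.0504. V = [p*·51.9600 + (1−p*)·55.4500]/1.18 = 45.2958. B = V − Δ·S = 49.9492.
(1,0): S=30.7500. Δ = (V_up−V_dn)/(S_up−S_dn) = (55.8937−62.8336)/(46.1250−23.0625) = -0.3009. V = [p*·55.8937 + (1−p*)·62.8336]/1.18 = 49.8769. B = V − Δ·S = 59.1300.
(1,1): S=61.5000. Δ = (V_up−V_dn)/(S_up−S_dn) = (45.2958−55.8937)/(92.2500−46.1250) = -0.2298. V = [p*·45.2958 + (1−p*)·55.8937]/1.18 = 42.2183. B = V − Δ·S = 56.3488.
(0,0): S=41.0000. Δ = (V_up−V_dn)/(S_up−S_dn) = (42.2183−49.8769)/(61.5000−30.7500) = -0.2491. V = [p*·42.2183 + (1−p*)·49.8769]/1.18 = 38.5474. B = V − Δ·S = 48.7588.
Root portfolio cost Δ·41+B reproduces V0=38.5474.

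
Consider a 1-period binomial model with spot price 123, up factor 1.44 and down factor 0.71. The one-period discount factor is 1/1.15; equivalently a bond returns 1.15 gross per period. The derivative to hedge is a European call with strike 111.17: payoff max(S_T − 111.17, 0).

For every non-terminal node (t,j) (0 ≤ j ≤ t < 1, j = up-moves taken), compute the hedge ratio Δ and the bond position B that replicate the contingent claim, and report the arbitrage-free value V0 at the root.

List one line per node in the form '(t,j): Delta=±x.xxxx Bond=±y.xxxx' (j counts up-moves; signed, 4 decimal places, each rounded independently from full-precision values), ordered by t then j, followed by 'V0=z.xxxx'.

No-arbitrage ⇒ martingale measure with p* = (R−d)/(u−d) = 0.6027.
Terminal values V(1,·): V(1,0)=0.0000, V(1,1)=65.9500
Node (0,0) S=123.0000: V=(p*·65.9500+(1−p*)·0.0000)/1.15=34.5658; Δ=(65.9500−0.0000)/(177.1200−87.3300)=0.7345; B=V−Δ·S=-55.7767
The time-0 hedge costs 34.5658, which is the no-arbitrage price.

(0,0): Delta=0.7345 Bond=-55.7767
V0=34.5658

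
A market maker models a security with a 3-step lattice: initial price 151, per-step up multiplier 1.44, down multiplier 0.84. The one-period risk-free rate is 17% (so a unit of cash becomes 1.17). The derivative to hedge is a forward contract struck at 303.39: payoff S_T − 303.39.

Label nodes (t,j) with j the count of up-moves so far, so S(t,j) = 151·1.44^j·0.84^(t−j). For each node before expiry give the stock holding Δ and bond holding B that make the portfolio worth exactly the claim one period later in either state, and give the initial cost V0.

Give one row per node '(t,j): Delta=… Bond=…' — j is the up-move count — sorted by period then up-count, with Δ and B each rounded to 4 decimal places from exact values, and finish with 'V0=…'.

Risk-neutral probability p* = (R−d)/(u−d) = (1.17−0.84)/(1.44−0.84) = 0.5500.
Payoff layer (t=3): V(3,0)=-213.8917, V(3,1)=-149.9643, V(3,2)=-40.3746, V(3,3)=147.4936
(2,0): S=106.5456. Δ = (V_up−V_dn)/(S_up−S_dn) = (-149.9643−-213.8917)/(153.4257−89.4983) = 1.0000. V = [p*·-149.9643 + (1−p*)·-213.8917]/1.17 = -152.7621. B = V − Δ·S = -259.3077.
(2,1): S=182.6496. Δ = (V_up−V_dn)/(S_up−S_dn) = (-40.3746−-149.9643)/(263.0154−153.4257) = 1.0000. V = [p*·-40.3746 + (1−p*)·-149.9643]/1.17 = -76.6581. B = V − Δ·S = -259.3077.
(2,2): S=313.1136. Δ = (V_up−V_dn)/(S_up−S_dn) = (147.4936−-40.3746)/(450.8836−263.0154) = 1.0000. V = [p*·147.4936 + (1−p*)·-40.3746]/1.17 = 53.8059. B = V − Δ·S = -259.3077.
(1,0): S=126.8400. Δ = (V_up−V_dn)/(S_up−S_dn) = (-76.6581−-152.7621)/(182.6496−106.5456) = 1.0000. V = [p*·-76.6581 + (1−p*)·-152.7621]/1.17 = -94.7905. B = V − Δ·S = -221.6305.
(1,1): S=217.4400. Δ = (V_up−V_dn)/(S_up−S_dn) = (53.8059−-76.6581)/(313.1136−182.6496) = 1.0000. V = [p*·53.8059 + (1−p*)·-76.6581]/1.17 = -4.1905. B = V − Δ·S = -221.6305.
(0,0): S=151.0000. Δ = (V_up−V_dn)/(S_up−S_dn) = (-4.1905−-94.7905)/(217.4400−126.8400) = 1.0000. V = [p*·-4.1905 + (1−p*)·-94.7905]/1.17 = -38.4278. B = V − Δ·S = -189.4278.
Each (Δ,B) replicates both successor values, so the strategy is self-financing and V0 is arbitrage-free.

(0,0): Delta=1.0000 Bond=-189.4278
(1,0): Delta=1.0000 Bond=-221.6305
(1,1): Delta=1.0000 Bond=-221.6305
(2,0): Delta=1.0000 Bond=-259.3077
(2,1): Delta=1.0000 Bond=-259.3077
(2,2): Delta=1.0000 Bond=-259.3077
V0=-38.4278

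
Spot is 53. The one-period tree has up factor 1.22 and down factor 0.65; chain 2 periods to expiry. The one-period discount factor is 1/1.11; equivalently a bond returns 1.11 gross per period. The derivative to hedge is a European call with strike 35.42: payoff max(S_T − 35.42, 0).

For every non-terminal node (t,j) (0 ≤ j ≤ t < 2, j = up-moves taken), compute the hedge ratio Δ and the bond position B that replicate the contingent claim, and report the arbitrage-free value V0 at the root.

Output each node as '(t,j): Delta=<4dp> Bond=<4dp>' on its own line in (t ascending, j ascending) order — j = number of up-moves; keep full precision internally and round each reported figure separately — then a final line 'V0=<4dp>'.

Risk-neutral probability p* = (R−d)/(u−d) = (1.11−0.65)/(1.22−0.65) = 0.8070.
Payoff layer (t=2): V(2,0)=0.0000, V(2,1)=6.6090, V(2,2)=43.4652
Node (1,0) S=34.4500: V=(p*·6.6090+(1−p*)·0.0000)/1.11=4.8050; Δ=(6.6090−0.0000)/(42.0290−22.3925)=0.3366; B=V−Δ·S=-6.7897
Node (1,1) S=64.6600: V=(p*·43.4652+(1−p*)·6.6090)/1.11=32.7501; Δ=(43.4652−6.6090)/(78.8852−42.0290)=1.0000; B=V−Δ·S=-31.9099
Node (0,0) S=53.0000: V=(p*·32.7501+(1−p*)·4.8050)/1.11=24.6461; Δ=(32.7501−4.8050)/(64.6600−34.4500)=0.9250; B=V−Δ·S=-24.3803
Self-financing check: at every node Δ·S+B equals the discounted successor values.

(0,0): Delta=0.9250 Bond=-24.3803
(1,0): Delta=0.3366 Bond=-6.7897
(1,1): Delta=1.0000 Bond=-31.9099
V0=24.6461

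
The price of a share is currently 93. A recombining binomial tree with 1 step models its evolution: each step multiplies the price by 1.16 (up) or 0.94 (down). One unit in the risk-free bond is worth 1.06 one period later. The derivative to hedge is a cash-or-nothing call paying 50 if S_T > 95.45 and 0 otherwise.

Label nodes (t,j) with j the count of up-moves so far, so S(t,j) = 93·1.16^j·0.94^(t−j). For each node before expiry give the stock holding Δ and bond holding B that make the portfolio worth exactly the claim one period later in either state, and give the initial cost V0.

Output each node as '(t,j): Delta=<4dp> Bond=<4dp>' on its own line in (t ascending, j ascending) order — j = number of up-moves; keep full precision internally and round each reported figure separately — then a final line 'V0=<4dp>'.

(0,0): Delta=2.4438 Bond=-201.5437
V0=25.7290

No-arbitrage ⇒ martingale measure with p* = (R−d)/(u−d) = 0.5455.
Payoff layer (t=1): V(1,0)=0.0000, V(1,1)=50.0000
(0,0): S=93.0000. Δ = (V_up−V_dn)/(S_up−S_dn) = (50.0000−0.0000)/(107.8800−87.4200) = 2.4438. V = [p*·50.0000 + (1−p*)·0.0000]/1.06 = 25.7290. B = V − Δ·S = -201.5437.
Each (Δ,B) replicates both successor values, so the strategy is self-financing and V0 is arbitrage-free.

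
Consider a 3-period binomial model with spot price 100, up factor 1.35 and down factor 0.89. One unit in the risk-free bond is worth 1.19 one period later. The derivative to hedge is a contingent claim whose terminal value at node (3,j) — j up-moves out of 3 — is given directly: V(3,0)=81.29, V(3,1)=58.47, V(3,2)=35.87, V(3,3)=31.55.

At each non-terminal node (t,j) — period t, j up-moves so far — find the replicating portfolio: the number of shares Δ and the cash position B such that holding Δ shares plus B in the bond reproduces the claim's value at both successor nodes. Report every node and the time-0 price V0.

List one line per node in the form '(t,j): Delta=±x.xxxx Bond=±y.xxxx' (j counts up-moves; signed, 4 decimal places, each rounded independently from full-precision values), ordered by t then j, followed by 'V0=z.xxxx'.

Since d<R<u, set p* = (R−d)/(u−d) = 0.6522; price each node as the discounted p*-expectation of its children.
Terminal payoffs: V(3,0)=81.2900, V(3,1)=58.4700, V(3,2)=35.8700, V(3,3)=31.5500
Node (2,0) S=79.2100: V=(p*·58.4700+(1−p*)·81.2900)/1.19=55.8045; Δ=(58.4700−81.2900)/(106.9335−70.4969)=-0.6263; B=V−Δ·S=105.4132
Node (2,1) S=120.1500: V=(p*·35.8700+(1−p*)·58.4700)/1.19=36.7486; Δ=(35.8700−58.4700)/(162.2025−106.9335)=-0.4089; B=V−Δ·S=85.8791
Node (2,2) S=182.2500: V=(p*·31.5500+(1−p*)·35.8700)/1.19=27.7753; Δ=(31.5500−35.8700)/(246.0375−162.2025)=-0.0515; B=V−Δ·S=37.1666
Node (1,0) S=89.0000: V=(p*·36.7486+(1−p*)·55.8045)/1.19=36.4511; Δ=(36.7486−55.8045)/(120.1500−79.2100)=-0.4655; B=V−Δ·S=77.8769
Node (1,1) S=135.0000: V=(p*·27.7753+(1−p*)·36.7486)/1.19=25.9634; Δ=(27.7753−36.7486)/(182.2500−120.1500)=-0.1445; B=V−Δ·S=45.4706
Node (0,0) S=100.0000: V=(p*·25.9634+(1−p*)·36.4511)/1.19=24.8834; Δ=(25.9634−36.4511)/(135.0000−89.0000)=-0.2280; B=V−Δ·S=47.6827
Check: Δ(0,0)·S0 + B(0,0) = 24.8834 = V0.

(0,0): Delta=-0.2280 Bond=47.6827
(1,0): Delta=-0.4655 Bond=77.8769
(1,1): Delta=-0.1445 Bond=45.4706
(2,0): Delta=-0.6263 Bond=105.4132
(2,1): Delta=-0.4089 Bond=85.8791
(2,2): Delta=-0.0515 Bond=37.1666
V0=24.8834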